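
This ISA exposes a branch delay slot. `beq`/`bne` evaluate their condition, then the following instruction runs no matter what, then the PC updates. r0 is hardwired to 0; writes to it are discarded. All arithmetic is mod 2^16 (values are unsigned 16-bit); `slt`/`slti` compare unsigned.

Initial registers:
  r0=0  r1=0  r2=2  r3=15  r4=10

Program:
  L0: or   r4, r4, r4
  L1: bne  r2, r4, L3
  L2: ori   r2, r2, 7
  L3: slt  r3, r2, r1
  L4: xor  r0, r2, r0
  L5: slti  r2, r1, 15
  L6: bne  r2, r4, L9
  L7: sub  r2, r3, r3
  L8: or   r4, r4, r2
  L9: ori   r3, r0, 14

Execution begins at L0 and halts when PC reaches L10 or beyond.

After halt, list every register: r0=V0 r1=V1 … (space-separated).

  step pc=0: or   r4, r4, r4  regs=(0,0,2,15,10)
  step pc=1: bne  r2, r4, L3  cond=T  regs=(0,0,2,15,10)
  step pc=2: ori   r2, r2, 7  regs=(0,0,7,15,10)
  step pc=3: slt  r3, r2, r1  regs=(0,0,7,0,10)
  step pc=4: xor  r0, r2, r0  regs=(0,0,7,0,10)
  step pc=5: slti  r2, r1, 15  regs=(0,0,1,0,10)
  step pc=6: bne  r2, r4, L9  cond=T  regs=(0,0,1,0,10)
  step pc=7: sub  r2, r3, r3  regs=(0,0,0,0,10)
  step pc=9: ori   r3, r0, 14  regs=(0,0,0,14,10)

r0=0 r1=0 r2=0 r3=14 r4=10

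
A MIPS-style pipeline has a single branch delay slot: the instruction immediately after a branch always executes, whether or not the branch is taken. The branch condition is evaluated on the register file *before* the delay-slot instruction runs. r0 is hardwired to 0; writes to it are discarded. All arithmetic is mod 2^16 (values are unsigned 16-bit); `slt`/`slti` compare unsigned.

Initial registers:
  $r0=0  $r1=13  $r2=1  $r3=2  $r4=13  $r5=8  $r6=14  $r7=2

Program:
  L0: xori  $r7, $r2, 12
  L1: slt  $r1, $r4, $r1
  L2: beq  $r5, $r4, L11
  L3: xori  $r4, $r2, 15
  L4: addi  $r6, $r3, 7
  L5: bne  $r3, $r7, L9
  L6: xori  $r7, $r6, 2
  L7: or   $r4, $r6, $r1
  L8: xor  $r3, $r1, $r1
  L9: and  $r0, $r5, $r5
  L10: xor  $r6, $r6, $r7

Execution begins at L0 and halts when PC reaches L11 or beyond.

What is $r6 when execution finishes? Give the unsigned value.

2

[0] xori  $r7, $r2, 12  →  {$r0:0, $r1:13, $r2:1, $r3:2, $r4:13, $r5:8, $r6:14, $r7:13}
[1] slt  $r1, $r4, $r1  →  {$r0:0, $r1:0, $r2:1, $r3:2, $r4:13, $r5:8, $r6:14, $r7:13}
[2] beq  $r5, $r4, L11  →  {$r0:0, $r1:0, $r2:1, $r3:2, $r4:13, $r5:8, $r6:14, $r7:13}  ⟨branch fallthrough⟩
[3] xori  $r4, $r2, 15  →  {$r0:0, $r1:0, $r2:1, $r3:2, $r4:14, $r5:8, $r6:14, $r7:13}
[4] addi  $r6, $r3, 7  →  {$r0:0, $r1:0, $r2:1, $r3:2, $r4:14, $r5:8, $r6:9, $r7:13}
[5] bne  $r3, $r7, L9  →  {$r0:0, $r1:0, $r2:1, $r3:2, $r4:14, $r5:8, $r6:9, $r7:13}  ⟨branch taken⟩
[6] xori  $r7, $r6, 2  →  {$r0:0, $r1:0, $r2:1, $r3:2, $r4:14, $r5:8, $r6:9, $r7:11}
[9] and  $r0, $r5, $r5  →  {$r0:0, $r1:0, $r2:1, $r3:2, $r4:14, $r5:8, $r6:9, $r7:11}
[10] xor  $r6, $r6, $r7  →  {$r0:0, $r1:0, $r2:1, $r3:2, $r4:14, $r5:8, $r6:2, $r7:11}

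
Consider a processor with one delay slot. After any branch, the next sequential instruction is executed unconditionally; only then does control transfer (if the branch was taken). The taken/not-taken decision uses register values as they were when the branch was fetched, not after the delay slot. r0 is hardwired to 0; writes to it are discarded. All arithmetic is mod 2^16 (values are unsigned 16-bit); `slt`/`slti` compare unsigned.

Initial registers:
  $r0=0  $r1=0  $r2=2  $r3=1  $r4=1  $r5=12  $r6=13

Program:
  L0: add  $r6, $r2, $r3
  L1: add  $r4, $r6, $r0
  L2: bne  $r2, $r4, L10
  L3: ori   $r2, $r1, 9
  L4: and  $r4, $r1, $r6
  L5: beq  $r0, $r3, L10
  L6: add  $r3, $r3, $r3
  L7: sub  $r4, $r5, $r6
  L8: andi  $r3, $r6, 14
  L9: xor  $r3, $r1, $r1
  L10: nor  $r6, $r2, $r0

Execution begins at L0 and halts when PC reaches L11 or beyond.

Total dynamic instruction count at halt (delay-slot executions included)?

PC=0  add  $r6, $r2, $r3     | $r0=0 $r1=0 $r2=2 $r3=1 $r4=1 $r5=12 $r6=3
PC=1  add  $r4, $r6, $r0     | $r0=0 $r1=0 $r2=2 $r3=1 $r4=3 $r5=12 $r6=3
PC=2  bne  $r2, $r4, L10     | $r0=0 $r1=0 $r2=2 $r3=1 $r4=3 $r5=12 $r6=3  [TAKEN]
PC=3  ori   $r2, $r1, 9      | $r0=0 $r1=0 $r2=9 $r3=1 $r4=3 $r5=12 $r6=3
PC=10 nor  $r6, $r2, $r0     | $r0=0 $r1=0 $r2=9 $r3=1 $r4=3 $r5=12 $r6=65526

5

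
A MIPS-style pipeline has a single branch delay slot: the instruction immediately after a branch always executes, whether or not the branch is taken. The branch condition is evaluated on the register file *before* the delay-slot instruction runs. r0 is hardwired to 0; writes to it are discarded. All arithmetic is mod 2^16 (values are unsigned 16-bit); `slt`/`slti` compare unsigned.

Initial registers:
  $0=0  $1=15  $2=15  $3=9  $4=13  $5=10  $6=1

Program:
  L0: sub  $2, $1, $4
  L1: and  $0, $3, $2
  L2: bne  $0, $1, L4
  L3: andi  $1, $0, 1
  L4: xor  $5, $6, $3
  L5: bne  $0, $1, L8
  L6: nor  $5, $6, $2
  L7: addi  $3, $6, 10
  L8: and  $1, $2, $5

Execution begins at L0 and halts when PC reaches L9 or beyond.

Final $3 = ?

11

[0] sub  $2, $1, $4  →  {$0:0, $1:15, $2:2, $3:9, $4:13, $5:10, $6:1}
[1] and  $0, $3, $2  →  {$0:0, $1:15, $2:2, $3:9, $4:13, $5:10, $6:1}
[2] bne  $0, $1, L4  →  {$0:0, $1:15, $2:2, $3:9, $4:13, $5:10, $6:1}  ⟨branch taken⟩
[3] andi  $1, $0, 1  →  {$0:0, $1:0, $2:2, $3:9, $4:13, $5:10, $6:1}
[4] xor  $5, $6, $3  →  {$0:0, $1:0, $2:2, $3:9, $4:13, $5:8, $6:1}
[5] bne  $0, $1, L8  →  {$0:0, $1:0, $2:2, $3:9, $4:13, $5:8, $6:1}  ⟨branch fallthrough⟩
[6] nor  $5, $6, $2  →  {$0:0, $1:0, $2:2, $3:9, $4:13, $5:65532, $6:1}
[7] addi  $3, $6, 10  →  {$0:0, $1:0, $2:2, $3:11, $4:13, $5:65532, $6:1}
[8] and  $1, $2, $5  →  {$0:0, $1:0, $2:2, $3:11, $4:13, $5:65532, $6:1}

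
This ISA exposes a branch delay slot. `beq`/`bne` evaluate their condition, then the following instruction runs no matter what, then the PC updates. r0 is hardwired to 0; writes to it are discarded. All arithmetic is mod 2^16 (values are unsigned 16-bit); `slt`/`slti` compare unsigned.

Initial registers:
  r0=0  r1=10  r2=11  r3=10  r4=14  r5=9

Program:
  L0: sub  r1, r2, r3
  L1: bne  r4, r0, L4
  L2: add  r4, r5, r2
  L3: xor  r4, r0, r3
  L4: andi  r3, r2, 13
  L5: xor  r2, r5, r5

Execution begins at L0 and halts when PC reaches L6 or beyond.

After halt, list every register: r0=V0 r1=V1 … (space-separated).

r0=0 r1=1 r2=0 r3=9 r4=20 r5=9

PC=0  sub  r1, r2, r3        | r0=0 r1=1 r2=11 r3=10 r4=14 r5=9
PC=1  bne  r4, r0, L4        | r0=0 r1=1 r2=11 r3=10 r4=14 r5=9  [TAKEN]
PC=2  add  r4, r5, r2        | r0=0 r1=1 r2=11 r3=10 r4=20 r5=9
PC=4  andi  r3, r2, 13       | r0=0 r1=1 r2=11 r3=9 r4=20 r5=9
PC=5  xor  r2, r5, r5        | r0=0 r1=1 r2=0 r3=9 r4=20 r5=9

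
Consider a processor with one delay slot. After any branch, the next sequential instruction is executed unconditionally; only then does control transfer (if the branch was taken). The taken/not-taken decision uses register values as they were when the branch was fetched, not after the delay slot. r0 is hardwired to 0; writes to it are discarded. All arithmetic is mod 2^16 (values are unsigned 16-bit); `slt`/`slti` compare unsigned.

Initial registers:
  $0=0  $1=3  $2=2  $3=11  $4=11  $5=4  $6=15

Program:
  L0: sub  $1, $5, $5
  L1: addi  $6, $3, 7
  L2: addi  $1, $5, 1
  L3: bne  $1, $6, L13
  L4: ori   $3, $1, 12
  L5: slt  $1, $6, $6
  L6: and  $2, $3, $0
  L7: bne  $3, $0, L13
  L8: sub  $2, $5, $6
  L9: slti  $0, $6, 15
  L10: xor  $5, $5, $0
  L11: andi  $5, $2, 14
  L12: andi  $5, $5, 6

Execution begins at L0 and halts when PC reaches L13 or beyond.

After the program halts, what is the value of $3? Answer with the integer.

#0 sub  $1, $5, $5 ; 0/0/2/11/11/4/15
#1 addi  $6, $3, 7 ; 0/0/2/11/11/4/18
#2 addi  $1, $5, 1 ; 0/5/2/11/11/4/18
#3 bne  $1, $6, L13 ; 0/5/2/11/11/4/18 ; →target
#4 ori   $3, $1, 12 ; 0/5/2/13/11/4/18

13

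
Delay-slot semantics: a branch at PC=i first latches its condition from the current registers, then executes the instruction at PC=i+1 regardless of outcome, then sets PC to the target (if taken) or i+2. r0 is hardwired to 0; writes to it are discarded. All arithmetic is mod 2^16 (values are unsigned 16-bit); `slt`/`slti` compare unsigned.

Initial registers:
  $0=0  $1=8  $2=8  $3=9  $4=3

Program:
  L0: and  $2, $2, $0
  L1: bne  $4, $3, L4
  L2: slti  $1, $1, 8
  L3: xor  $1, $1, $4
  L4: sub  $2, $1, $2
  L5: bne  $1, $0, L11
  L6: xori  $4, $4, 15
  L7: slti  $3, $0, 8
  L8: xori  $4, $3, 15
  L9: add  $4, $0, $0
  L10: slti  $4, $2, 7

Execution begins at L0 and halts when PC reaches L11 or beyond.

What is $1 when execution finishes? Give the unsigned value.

PC=0  and  $2, $2, $0        | $0=0 $1=8 $2=0 $3=9 $4=3
PC=1  bne  $4, $3, L4        | $0=0 $1=8 $2=0 $3=9 $4=3  [TAKEN]
PC=2  slti  $1, $1, 8        | $0=0 $1=0 $2=0 $3=9 $4=3
PC=4  sub  $2, $1, $2        | $0=0 $1=0 $2=0 $3=9 $4=3
PC=5  bne  $1, $0, L11       | $0=0 $1=0 $2=0 $3=9 $4=3  [not taken]
PC=6  xori  $4, $4, 15       | $0=0 $1=0 $2=0 $3=9 $4=12
PC=7  slti  $3, $0, 8        | $0=0 $1=0 $2=0 $3=1 $4=12
PC=8  xori  $4, $3, 15       | $0=0 $1=0 $2=0 $3=1 $4=14
PC=9  add  $4, $0, $0        | $0=0 $1=0 $2=0 $3=1 $4=0
PC=10 slti  $4, $2, 7        | $0=0 $1=0 $2=0 $3=1 $4=1

0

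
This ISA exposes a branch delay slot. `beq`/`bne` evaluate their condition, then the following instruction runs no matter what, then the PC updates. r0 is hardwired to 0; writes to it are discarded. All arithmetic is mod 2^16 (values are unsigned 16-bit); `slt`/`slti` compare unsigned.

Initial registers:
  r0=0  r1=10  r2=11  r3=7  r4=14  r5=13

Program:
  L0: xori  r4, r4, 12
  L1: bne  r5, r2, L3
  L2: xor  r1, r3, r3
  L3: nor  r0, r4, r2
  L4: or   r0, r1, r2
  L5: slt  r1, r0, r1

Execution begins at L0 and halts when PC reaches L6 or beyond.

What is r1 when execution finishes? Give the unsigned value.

[0] xori  r4, r4, 12  →  {r0:0, r1:10, r2:11, r3:7, r4:2, r5:13}
[1] bne  r5, r2, L3  →  {r0:0, r1:10, r2:11, r3:7, r4:2, r5:13}  ⟨branch taken⟩
[2] xor  r1, r3, r3  →  {r0:0, r1:0, r2:11, r3:7, r4:2, r5:13}
[3] nor  r0, r4, r2  →  {r0:0, r1:0, r2:11, r3:7, r4:2, r5:13}
[4] or   r0, r1, r2  →  {r0:0, r1:0, r2:11, r3:7, r4:2, r5:13}
[5] slt  r1, r0, r1  →  {r0:0, r1:0, r2:11, r3:7, r4:2, r5:13}

0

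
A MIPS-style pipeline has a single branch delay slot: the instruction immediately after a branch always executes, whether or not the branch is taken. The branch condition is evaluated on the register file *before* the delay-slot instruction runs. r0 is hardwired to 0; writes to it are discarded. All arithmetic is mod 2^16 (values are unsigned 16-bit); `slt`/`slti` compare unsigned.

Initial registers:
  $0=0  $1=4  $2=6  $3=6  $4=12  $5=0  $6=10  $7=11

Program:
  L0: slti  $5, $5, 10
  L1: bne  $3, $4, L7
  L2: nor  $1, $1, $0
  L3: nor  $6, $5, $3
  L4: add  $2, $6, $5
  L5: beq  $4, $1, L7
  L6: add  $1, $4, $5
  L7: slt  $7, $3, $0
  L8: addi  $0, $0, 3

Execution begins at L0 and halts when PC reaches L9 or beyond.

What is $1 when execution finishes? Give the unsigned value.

65531

[0] slti  $5, $5, 10  →  {$0:0, $1:4, $2:6, $3:6, $4:12, $5:1, $6:10, $7:11}
[1] bne  $3, $4, L7  →  {$0:0, $1:4, $2:6, $3:6, $4:12, $5:1, $6:10, $7:11}  ⟨branch taken⟩
[2] nor  $1, $1, $0  →  {$0:0, $1:65531, $2:6, $3:6, $4:12, $5:1, $6:10, $7:11}
[7] slt  $7, $3, $0  →  {$0:0, $1:65531, $2:6, $3:6, $4:12, $5:1, $6:10, $7:0}
[8] addi  $0, $0, 3  →  {$0:0, $1:65531, $2:6, $3:6, $4:12, $5:1, $6:10, $7:0}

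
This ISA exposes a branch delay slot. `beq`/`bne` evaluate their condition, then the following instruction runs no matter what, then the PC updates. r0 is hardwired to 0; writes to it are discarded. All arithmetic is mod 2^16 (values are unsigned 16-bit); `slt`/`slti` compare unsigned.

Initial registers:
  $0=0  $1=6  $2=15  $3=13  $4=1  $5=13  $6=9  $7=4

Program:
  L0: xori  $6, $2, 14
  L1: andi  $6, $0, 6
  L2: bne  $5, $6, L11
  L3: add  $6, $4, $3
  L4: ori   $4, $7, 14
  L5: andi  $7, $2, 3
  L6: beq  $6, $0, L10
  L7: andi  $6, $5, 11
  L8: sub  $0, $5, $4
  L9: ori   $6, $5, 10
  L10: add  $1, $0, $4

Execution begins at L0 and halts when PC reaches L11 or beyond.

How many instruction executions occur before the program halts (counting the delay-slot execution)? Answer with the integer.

4

#0 xori  $6, $2, 14 ; 0/6/15/13/1/13/1/4
#1 andi  $6, $0, 6 ; 0/6/15/13/1/13/0/4
#2 bne  $5, $6, L11 ; 0/6/15/13/1/13/0/4 ; →target
#3 add  $6, $4, $3 ; 0/6/15/13/1/13/14/4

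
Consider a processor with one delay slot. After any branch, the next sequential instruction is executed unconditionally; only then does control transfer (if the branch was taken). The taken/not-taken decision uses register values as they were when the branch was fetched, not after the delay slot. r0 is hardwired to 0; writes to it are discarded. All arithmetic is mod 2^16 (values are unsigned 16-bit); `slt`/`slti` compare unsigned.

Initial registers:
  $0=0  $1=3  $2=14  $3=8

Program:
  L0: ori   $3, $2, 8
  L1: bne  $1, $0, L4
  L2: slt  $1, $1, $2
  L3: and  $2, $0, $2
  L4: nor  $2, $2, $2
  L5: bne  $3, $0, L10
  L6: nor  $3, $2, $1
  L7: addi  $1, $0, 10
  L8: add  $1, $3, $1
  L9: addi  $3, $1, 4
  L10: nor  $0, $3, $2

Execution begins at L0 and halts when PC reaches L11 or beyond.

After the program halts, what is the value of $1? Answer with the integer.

1

PC=0  ori   $3, $2, 8        | $0=0 $1=3 $2=14 $3=14
PC=1  bne  $1, $0, L4        | $0=0 $1=3 $2=14 $3=14  [TAKEN]
PC=2  slt  $1, $1, $2        | $0=0 $1=1 $2=14 $3=14
PC=4  nor  $2, $2, $2        | $0=0 $1=1 $2=65521 $3=14
PC=5  bne  $3, $0, L10       | $0=0 $1=1 $2=65521 $3=14  [TAKEN]
PC=6  nor  $3, $2, $1        | $0=0 $1=1 $2=65521 $3=14
PC=10 nor  $0, $3, $2        | $0=0 $1=1 $2=65521 $3=14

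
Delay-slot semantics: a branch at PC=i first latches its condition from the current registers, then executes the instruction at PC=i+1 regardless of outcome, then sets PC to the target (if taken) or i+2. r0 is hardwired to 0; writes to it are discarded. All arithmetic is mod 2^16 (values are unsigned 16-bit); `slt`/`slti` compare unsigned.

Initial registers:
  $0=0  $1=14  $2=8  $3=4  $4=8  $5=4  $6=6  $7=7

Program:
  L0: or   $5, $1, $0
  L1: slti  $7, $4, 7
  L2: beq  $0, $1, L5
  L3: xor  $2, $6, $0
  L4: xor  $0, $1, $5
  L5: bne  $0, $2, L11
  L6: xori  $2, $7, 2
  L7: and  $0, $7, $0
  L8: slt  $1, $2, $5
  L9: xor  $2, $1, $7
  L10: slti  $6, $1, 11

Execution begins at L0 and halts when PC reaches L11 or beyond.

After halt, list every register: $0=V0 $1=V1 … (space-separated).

$0=0 $1=14 $2=2 $3=4 $4=8 $5=14 $6=6 $7=0

[0] or   $5, $1, $0  →  {$0:0, $1:14, $2:8, $3:4, $4:8, $5:14, $6:6, $7:7}
[1] slti  $7, $4, 7  →  {$0:0, $1:14, $2:8, $3:4, $4:8, $5:14, $6:6, $7:0}
[2] beq  $0, $1, L5  →  {$0:0, $1:14, $2:8, $3:4, $4:8, $5:14, $6:6, $7:0}  ⟨branch fallthrough⟩
[3] xor  $2, $6, $0  →  {$0:0, $1:14, $2:6, $3:4, $4:8, $5:14, $6:6, $7:0}
[4] xor  $0, $1, $5  →  {$0:0, $1:14, $2:6, $3:4, $4:8, $5:14, $6:6, $7:0}
[5] bne  $0, $2, L11  →  {$0:0, $1:14, $2:6, $3:4, $4:8, $5:14, $6:6, $7:0}  ⟨branch taken⟩
[6] xori  $2, $7, 2  →  {$0:0, $1:14, $2:2, $3:4, $4:8, $5:14, $6:6, $7:0}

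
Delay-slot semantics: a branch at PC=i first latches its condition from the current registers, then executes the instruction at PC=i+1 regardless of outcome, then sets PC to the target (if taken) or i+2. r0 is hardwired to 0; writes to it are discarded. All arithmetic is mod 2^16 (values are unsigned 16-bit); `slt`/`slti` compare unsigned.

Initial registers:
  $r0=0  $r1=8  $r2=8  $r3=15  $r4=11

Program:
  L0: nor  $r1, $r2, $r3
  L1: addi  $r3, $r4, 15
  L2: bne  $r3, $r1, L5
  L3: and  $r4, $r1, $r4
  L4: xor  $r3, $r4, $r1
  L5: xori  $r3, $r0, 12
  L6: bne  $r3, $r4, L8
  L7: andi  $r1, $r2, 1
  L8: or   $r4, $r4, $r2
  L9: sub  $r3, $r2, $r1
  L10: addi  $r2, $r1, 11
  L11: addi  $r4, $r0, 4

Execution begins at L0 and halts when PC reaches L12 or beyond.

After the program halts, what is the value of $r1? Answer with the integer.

[0] nor  $r1, $r2, $r3  →  {$r0:0, $r1:65520, $r2:8, $r3:15, $r4:11}
[1] addi  $r3, $r4, 15  →  {$r0:0, $r1:65520, $r2:8, $r3:26, $r4:11}
[2] bne  $r3, $r1, L5  →  {$r0:0, $r1:65520, $r2:8, $r3:26, $r4:11}  ⟨branch taken⟩
[3] and  $r4, $r1, $r4  →  {$r0:0, $r1:65520, $r2:8, $r3:26, $r4:0}
[5] xori  $r3, $r0, 12  →  {$r0:0, $r1:65520, $r2:8, $r3:12, $r4:0}
[6] bne  $r3, $r4, L8  →  {$r0:0, $r1:65520, $r2:8, $r3:12, $r4:0}  ⟨branch taken⟩
[7] andi  $r1, $r2, 1  →  {$r0:0, $r1:0, $r2:8, $r3:12, $r4:0}
[8] or   $r4, $r4, $r2  →  {$r0:0, $r1:0, $r2:8, $r3:12, $r4:8}
[9] sub  $r3, $r2, $r1  →  {$r0:0, $r1:0, $r2:8, $r3:8, $r4:8}
[10] addi  $r2, $r1, 11  →  {$r0:0, $r1:0, $r2:11, $r3:8, $r4:8}
[11] addi  $r4, $r0, 4  →  {$r0:0, $r1:0, $r2:11, $r3:8, $r4:4}

0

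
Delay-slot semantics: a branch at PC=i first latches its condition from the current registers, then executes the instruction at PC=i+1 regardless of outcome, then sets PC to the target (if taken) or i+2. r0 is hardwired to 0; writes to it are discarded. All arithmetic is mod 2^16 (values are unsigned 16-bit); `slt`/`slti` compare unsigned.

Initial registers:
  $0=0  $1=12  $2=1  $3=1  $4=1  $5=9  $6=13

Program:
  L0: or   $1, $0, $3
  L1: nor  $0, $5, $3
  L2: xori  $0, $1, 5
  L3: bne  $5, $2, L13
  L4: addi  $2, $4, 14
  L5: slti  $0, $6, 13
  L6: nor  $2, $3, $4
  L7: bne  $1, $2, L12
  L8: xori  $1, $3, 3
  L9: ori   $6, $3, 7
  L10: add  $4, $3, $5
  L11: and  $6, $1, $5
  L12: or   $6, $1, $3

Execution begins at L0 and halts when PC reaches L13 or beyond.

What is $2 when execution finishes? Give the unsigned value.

15

[0] or   $1, $0, $3  →  {$0:0, $1:1, $2:1, $3:1, $4:1, $5:9, $6:13}
[1] nor  $0, $5, $3  →  {$0:0, $1:1, $2:1, $3:1, $4:1, $5:9, $6:13}
[2] xori  $0, $1, 5  →  {$0:0, $1:1, $2:1, $3:1, $4:1, $5:9, $6:13}
[3] bne  $5, $2, L13  →  {$0:0, $1:1, $2:1, $3:1, $4:1, $5:9, $6:13}  ⟨branch taken⟩
[4] addi  $2, $4, 14  →  {$0:0, $1:1, $2:15, $3:1, $4:1, $5:9, $6:13}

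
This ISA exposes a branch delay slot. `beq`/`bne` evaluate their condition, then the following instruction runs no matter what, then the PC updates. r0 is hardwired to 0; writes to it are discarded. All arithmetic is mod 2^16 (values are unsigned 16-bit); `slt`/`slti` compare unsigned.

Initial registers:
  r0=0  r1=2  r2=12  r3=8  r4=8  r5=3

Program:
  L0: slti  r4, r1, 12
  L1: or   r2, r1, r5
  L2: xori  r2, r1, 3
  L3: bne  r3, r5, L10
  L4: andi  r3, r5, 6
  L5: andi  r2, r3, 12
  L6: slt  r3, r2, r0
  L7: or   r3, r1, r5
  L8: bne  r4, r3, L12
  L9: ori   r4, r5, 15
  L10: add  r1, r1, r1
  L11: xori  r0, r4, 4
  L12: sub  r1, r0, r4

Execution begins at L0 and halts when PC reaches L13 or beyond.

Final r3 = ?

#0 slti  r4, r1, 12 ; 0/2/12/8/1/3
#1 or   r2, r1, r5 ; 0/2/3/8/1/3
#2 xori  r2, r1, 3 ; 0/2/1/8/1/3
#3 bne  r3, r5, L10 ; 0/2/1/8/1/3 ; →target
#4 andi  r3, r5, 6 ; 0/2/1/2/1/3
#10 add  r1, r1, r1 ; 0/4/1/2/1/3
#11 xori  r0, r4, 4 ; 0/4/1/2/1/3
#12 sub  r1, r0, r4 ; 0/65535/1/2/1/3

2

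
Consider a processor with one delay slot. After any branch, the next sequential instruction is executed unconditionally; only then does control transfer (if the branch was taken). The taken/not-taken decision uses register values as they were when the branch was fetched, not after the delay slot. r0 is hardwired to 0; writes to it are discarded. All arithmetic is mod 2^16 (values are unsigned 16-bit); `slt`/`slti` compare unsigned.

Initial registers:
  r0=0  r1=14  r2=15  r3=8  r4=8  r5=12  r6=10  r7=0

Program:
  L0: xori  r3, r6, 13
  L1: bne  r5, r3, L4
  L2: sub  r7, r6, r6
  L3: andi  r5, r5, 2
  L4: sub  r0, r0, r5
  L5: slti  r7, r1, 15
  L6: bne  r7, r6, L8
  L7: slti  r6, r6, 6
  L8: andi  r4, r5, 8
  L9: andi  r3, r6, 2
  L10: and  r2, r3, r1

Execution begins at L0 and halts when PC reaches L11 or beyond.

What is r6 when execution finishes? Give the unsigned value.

[0] xori  r3, r6, 13  →  {r0:0, r1:14, r2:15, r3:7, r4:8, r5:12, r6:10, r7:0}
[1] bne  r5, r3, L4  →  {r0:0, r1:14, r2:15, r3:7, r4:8, r5:12, r6:10, r7:0}  ⟨branch taken⟩
[2] sub  r7, r6, r6  →  {r0:0, r1:14, r2:15, r3:7, r4:8, r5:12, r6:10, r7:0}
[4] sub  r0, r0, r5  →  {r0:0, r1:14, r2:15, r3:7, r4:8, r5:12, r6:10, r7:0}
[5] slti  r7, r1, 15  →  {r0:0, r1:14, r2:15, r3:7, r4:8, r5:12, r6:10, r7:1}
[6] bne  r7, r6, L8  →  {r0:0, r1:14, r2:15, r3:7, r4:8, r5:12, r6:10, r7:1}  ⟨branch taken⟩
[7] slti  r6, r6, 6  →  {r0:0, r1:14, r2:15, r3:7, r4:8, r5:12, r6:0, r7:1}
[8] andi  r4, r5, 8  →  {r0:0, r1:14, r2:15, r3:7, r4:8, r5:12, r6:0, r7:1}
[9] andi  r3, r6, 2  →  {r0:0, r1:14, r2:15, r3:0, r4:8, r5:12, r6:0, r7:1}
[10] and  r2, r3, r1  →  {r0:0, r1:14, r2:0, r3:0, r4:8, r5:12, r6:0, r7:1}

0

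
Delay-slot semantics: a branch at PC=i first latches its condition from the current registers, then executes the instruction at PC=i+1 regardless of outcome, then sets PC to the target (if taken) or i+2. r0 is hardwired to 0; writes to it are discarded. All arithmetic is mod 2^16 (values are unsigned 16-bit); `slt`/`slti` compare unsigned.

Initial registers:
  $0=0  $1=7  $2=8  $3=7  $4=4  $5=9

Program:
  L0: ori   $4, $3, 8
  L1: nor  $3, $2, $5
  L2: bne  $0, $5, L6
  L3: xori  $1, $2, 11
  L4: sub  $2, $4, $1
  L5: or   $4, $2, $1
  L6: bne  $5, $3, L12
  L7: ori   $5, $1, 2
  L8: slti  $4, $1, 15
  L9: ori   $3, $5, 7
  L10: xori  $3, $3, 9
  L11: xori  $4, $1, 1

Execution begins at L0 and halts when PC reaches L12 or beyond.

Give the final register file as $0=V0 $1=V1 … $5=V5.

$0=0 $1=3 $2=8 $3=65526 $4=15 $5=3

  step pc=0: ori   $4, $3, 8  regs=(0,7,8,7,15,9)
  step pc=1: nor  $3, $2, $5  regs=(0,7,8,65526,15,9)
  step pc=2: bne  $0, $5, L6  cond=T  regs=(0,7,8,65526,15,9)
  step pc=3: xori  $1, $2, 11  regs=(0,3,8,65526,15,9)
  step pc=6: bne  $5, $3, L12  cond=T  regs=(0,3,8,65526,15,9)
  step pc=7: ori   $5, $1, 2  regs=(0,3,8,65526,15,3)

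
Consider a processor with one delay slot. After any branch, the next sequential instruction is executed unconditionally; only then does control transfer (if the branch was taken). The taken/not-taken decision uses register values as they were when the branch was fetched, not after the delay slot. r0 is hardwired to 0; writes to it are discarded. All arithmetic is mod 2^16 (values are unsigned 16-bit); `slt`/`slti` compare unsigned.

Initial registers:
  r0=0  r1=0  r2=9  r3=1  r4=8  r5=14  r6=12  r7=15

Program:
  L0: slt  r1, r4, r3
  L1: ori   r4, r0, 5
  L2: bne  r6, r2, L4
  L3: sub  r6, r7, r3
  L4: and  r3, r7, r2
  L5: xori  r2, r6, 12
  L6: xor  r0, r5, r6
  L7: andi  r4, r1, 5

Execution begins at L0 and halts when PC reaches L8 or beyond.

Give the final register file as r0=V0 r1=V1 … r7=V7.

[0] slt  r1, r4, r3  →  {r0:0, r1:0, r2:9, r3:1, r4:8, r5:14, r6:12, r7:15}
[1] ori   r4, r0, 5  →  {r0:0, r1:0, r2:9, r3:1, r4:5, r5:14, r6:12, r7:15}
[2] bne  r6, r2, L4  →  {r0:0, r1:0, r2:9, r3:1, r4:5, r5:14, r6:12, r7:15}  ⟨branch taken⟩
[3] sub  r6, r7, r3  →  {r0:0, r1:0, r2:9, r3:1, r4:5, r5:14, r6:14, r7:15}
[4] and  r3, r7, r2  →  {r0:0, r1:0, r2:9, r3:9, r4:5, r5:14, r6:14, r7:15}
[5] xori  r2, r6, 12  →  {r0:0, r1:0, r2:2, r3:9, r4:5, r5:14, r6:14, r7:15}
[6] xor  r0, r5, r6  →  {r0:0, r1:0, r2:2, r3:9, r4:5, r5:14, r6:14, r7:15}
[7] andi  r4, r1, 5  →  {r0:0, r1:0, r2:2, r3:9, r4:0, r5:14, r6:14, r7:15}

r0=0 r1=0 r2=2 r3=9 r4=0 r5=14 r6=14 r7=15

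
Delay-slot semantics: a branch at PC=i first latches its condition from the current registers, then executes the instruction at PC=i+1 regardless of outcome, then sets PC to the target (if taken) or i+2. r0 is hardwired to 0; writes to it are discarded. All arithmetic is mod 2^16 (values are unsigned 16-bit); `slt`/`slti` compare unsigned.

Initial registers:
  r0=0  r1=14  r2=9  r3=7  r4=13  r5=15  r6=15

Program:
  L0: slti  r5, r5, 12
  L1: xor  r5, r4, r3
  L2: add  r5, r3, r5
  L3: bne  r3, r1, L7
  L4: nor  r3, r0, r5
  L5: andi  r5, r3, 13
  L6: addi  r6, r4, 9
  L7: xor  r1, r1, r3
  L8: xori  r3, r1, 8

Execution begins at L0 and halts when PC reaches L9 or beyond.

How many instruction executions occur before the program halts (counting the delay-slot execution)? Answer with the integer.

7

PC=0  slti  r5, r5, 12       | r0=0 r1=14 r2=9 r3=7 r4=13 r5=0 r6=15
PC=1  xor  r5, r4, r3        | r0=0 r1=14 r2=9 r3=7 r4=13 r5=10 r6=15
PC=2  add  r5, r3, r5        | r0=0 r1=14 r2=9 r3=7 r4=13 r5=17 r6=15
PC=3  bne  r3, r1, L7        | r0=0 r1=14 r2=9 r3=7 r4=13 r5=17 r6=15  [TAKEN]
PC=4  nor  r3, r0, r5        | r0=0 r1=14 r2=9 r3=65518 r4=13 r5=17 r6=15
PC=7  xor  r1, r1, r3        | r0=0 r1=65504 r2=9 r3=65518 r4=13 r5=17 r6=15
PC=8  xori  r3, r1, 8        | r0=0 r1=65504 r2=9 r3=65512 r4=13 r5=17 r6=15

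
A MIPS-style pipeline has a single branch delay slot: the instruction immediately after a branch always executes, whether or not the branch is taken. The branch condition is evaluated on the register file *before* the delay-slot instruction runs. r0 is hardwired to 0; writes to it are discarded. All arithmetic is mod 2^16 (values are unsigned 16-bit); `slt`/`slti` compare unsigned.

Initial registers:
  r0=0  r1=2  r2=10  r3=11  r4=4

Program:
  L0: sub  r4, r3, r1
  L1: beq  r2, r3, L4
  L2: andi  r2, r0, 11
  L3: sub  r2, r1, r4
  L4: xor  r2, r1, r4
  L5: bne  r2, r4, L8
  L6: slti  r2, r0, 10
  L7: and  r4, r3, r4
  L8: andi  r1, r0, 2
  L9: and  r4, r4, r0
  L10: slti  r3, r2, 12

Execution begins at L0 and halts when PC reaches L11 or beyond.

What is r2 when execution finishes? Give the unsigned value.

1

  step pc=0: sub  r4, r3, r1  regs=(0,2,10,11,9)
  step pc=1: beq  r2, r3, L4  cond=F  regs=(0,2,10,11,9)
  step pc=2: andi  r2, r0, 11  regs=(0,2,0,11,9)
  step pc=3: sub  r2, r1, r4  regs=(0,2,65529,11,9)
  step pc=4: xor  r2, r1, r4  regs=(0,2,11,11,9)
  step pc=5: bne  r2, r4, L8  cond=T  regs=(0,2,11,11,9)
  step pc=6: slti  r2, r0, 10  regs=(0,2,1,11,9)
  step pc=8: andi  r1, r0, 2  regs=(0,0,1,11,9)
  step pc=9: and  r4, r4, r0  regs=(0,0,1,11,0)
  step pc=10: slti  r3, r2, 12  regs=(0,0,1,1,0)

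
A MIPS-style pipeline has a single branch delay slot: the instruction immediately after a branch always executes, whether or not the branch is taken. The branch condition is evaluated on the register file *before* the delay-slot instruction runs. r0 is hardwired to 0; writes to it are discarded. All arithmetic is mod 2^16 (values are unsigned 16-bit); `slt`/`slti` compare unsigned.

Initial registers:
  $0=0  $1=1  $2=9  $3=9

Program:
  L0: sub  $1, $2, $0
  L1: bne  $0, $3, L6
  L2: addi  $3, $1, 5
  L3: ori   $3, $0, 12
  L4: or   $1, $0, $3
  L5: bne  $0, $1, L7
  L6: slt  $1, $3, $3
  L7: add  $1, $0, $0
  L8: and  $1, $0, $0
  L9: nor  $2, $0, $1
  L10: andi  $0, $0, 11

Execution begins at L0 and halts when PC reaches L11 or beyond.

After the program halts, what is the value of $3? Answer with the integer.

[0] sub  $1, $2, $0  →  {$0:0, $1:9, $2:9, $3:9}
[1] bne  $0, $3, L6  →  {$0:0, $1:9, $2:9, $3:9}  ⟨branch taken⟩
[2] addi  $3, $1, 5  →  {$0:0, $1:9, $2:9, $3:14}
[6] slt  $1, $3, $3  →  {$0:0, $1:0, $2:9, $3:14}
[7] add  $1, $0, $0  →  {$0:0, $1:0, $2:9, $3:14}
[8] and  $1, $0, $0  →  {$0:0, $1:0, $2:9, $3:14}
[9] nor  $2, $0, $1  →  {$0:0, $1:0, $2:65535, $3:14}
[10] andi  $0, $0, 11  →  {$0:0, $1:0, $2:65535, $3:14}

14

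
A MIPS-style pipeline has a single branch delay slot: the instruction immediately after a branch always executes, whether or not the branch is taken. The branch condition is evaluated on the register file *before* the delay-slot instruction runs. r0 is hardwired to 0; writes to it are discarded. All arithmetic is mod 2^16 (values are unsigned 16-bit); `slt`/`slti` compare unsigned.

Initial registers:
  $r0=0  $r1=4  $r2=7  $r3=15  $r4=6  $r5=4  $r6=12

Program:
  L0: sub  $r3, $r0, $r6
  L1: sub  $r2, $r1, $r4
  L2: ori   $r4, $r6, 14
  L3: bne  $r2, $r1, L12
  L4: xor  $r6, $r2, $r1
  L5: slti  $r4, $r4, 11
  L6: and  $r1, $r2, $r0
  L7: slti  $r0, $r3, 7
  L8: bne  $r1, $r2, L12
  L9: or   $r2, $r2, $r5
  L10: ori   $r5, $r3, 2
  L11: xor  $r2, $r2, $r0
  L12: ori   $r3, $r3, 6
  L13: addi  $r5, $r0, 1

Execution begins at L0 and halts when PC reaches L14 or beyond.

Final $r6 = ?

#0 sub  $r3, $r0, $r6 ; 0/4/7/65524/6/4/12
#1 sub  $r2, $r1, $r4 ; 0/4/65534/65524/6/4/12
#2 ori   $r4, $r6, 14 ; 0/4/65534/65524/14/4/12
#3 bne  $r2, $r1, L12 ; 0/4/65534/65524/14/4/12 ; →target
#4 xor  $r6, $r2, $r1 ; 0/4/65534/65524/14/4/65530
#12 ori   $r3, $r3, 6 ; 0/4/65534/65526/14/4/65530
#13 addi  $r5, $r0, 1 ; 0/4/65534/65526/14/1/65530

65530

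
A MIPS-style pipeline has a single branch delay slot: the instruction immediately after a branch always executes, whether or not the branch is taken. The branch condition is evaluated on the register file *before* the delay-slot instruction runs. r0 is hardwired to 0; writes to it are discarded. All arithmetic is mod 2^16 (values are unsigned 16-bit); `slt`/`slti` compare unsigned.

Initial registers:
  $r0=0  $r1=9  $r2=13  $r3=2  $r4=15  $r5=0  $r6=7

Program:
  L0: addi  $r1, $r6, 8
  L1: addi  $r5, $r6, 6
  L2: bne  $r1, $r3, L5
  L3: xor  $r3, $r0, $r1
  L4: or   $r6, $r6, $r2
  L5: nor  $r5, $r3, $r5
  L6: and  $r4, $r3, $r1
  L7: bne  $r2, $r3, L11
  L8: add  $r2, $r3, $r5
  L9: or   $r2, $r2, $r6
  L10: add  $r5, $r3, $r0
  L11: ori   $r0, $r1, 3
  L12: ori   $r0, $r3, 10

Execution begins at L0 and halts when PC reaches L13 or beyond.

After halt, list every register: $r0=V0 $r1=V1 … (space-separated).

[0] addi  $r1, $r6, 8  →  {$r0:0, $r1:15, $r2:13, $r3:2, $r4:15, $r5:0, $r6:7}
[1] addi  $r5, $r6, 6  →  {$r0:0, $r1:15, $r2:13, $r3:2, $r4:15, $r5:13, $r6:7}
[2] bne  $r1, $r3, L5  →  {$r0:0, $r1:15, $r2:13, $r3:2, $r4:15, $r5:13, $r6:7}  ⟨branch taken⟩
[3] xor  $r3, $r0, $r1  →  {$r0:0, $r1:15, $r2:13, $r3:15, $r4:15, $r5:13, $r6:7}
[5] nor  $r5, $r3, $r5  →  {$r0:0, $r1:15, $r2:13, $r3:15, $r4:15, $r5:65520, $r6:7}
[6] and  $r4, $r3, $r1  →  {$r0:0, $r1:15, $r2:13, $r3:15, $r4:15, $r5:65520, $r6:7}
[7] bne  $r2, $r3, L11  →  {$r0:0, $r1:15, $r2:13, $r3:15, $r4:15, $r5:65520, $r6:7}  ⟨branch taken⟩
[8] add  $r2, $r3, $r5  →  {$r0:0, $r1:15, $r2:65535, $r3:15, $r4:15, $r5:65520, $r6:7}
[11] ori   $r0, $r1, 3  →  {$r0:0, $r1:15, $r2:65535, $r3:15, $r4:15, $r5:65520, $r6:7}
[12] ori   $r0, $r3, 10  →  {$r0:0, $r1:15, $r2:65535, $r3:15, $r4:15, $r5:65520, $r6:7}

$r0=0 $r1=15 $r2=65535 $r3=15 $r4=15 $r5=65520 $r6=7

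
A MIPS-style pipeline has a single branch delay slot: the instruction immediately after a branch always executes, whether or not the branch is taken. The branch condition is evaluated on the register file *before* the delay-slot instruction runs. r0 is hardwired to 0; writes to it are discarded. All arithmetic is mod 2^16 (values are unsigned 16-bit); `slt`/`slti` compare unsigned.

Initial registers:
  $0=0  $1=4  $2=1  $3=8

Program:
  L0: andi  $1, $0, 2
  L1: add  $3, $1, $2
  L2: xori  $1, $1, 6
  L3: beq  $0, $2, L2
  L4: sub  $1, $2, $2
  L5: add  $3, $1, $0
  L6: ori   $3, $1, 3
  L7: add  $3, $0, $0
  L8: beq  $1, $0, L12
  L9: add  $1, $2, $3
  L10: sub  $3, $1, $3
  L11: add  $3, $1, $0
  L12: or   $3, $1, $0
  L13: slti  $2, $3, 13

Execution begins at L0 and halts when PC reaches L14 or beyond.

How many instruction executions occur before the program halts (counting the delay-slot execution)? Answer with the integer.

12

[0] andi  $1, $0, 2  →  {$0:0, $1:0, $2:1, $3:8}
[1] add  $3, $1, $2  →  {$0:0, $1:0, $2:1, $3:1}
[2] xori  $1, $1, 6  →  {$0:0, $1:6, $2:1, $3:1}
[3] beq  $0, $2, L2  →  {$0:0, $1:6, $2:1, $3:1}  ⟨branch fallthrough⟩
[4] sub  $1, $2, $2  →  {$0:0, $1:0, $2:1, $3:1}
[5] add  $3, $1, $0  →  {$0:0, $1:0, $2:1, $3:0}
[6] ori   $3, $1, 3  →  {$0:0, $1:0, $2:1, $3:3}
[7] add  $3, $0, $0  →  {$0:0, $1:0, $2:1, $3:0}
[8] beq  $1, $0, L12  →  {$0:0, $1:0, $2:1, $3:0}  ⟨branch taken⟩
[9] add  $1, $2, $3  →  {$0:0, $1:1, $2:1, $3:0}
[12] or   $3, $1, $0  →  {$0:0, $1:1, $2:1, $3:1}
[13] slti  $2, $3, 13  →  {$0:0, $1:1, $2:1, $3:1}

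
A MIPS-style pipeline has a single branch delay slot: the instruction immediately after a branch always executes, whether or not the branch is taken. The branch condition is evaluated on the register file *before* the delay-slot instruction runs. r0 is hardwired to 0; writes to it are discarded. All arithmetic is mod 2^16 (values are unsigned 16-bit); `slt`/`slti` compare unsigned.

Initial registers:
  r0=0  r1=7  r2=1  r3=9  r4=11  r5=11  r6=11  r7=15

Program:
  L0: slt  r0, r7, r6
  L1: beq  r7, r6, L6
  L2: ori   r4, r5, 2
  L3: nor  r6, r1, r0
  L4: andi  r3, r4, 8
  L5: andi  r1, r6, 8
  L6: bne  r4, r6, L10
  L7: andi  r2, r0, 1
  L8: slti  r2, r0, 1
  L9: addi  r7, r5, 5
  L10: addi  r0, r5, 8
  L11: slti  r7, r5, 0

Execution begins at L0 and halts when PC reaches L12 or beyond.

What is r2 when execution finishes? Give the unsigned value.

[0] slt  r0, r7, r6  →  {r0:0, r1:7, r2:1, r3:9, r4:11, r5:11, r6:11, r7:15}
[1] beq  r7, r6, L6  →  {r0:0, r1:7, r2:1, r3:9, r4:11, r5:11, r6:11, r7:15}  ⟨branch fallthrough⟩
[2] ori   r4, r5, 2  →  {r0:0, r1:7, r2:1, r3:9, r4:11, r5:11, r6:11, r7:15}
[3] nor  r6, r1, r0  →  {r0:0, r1:7, r2:1, r3:9, r4:11, r5:11, r6:65528, r7:15}
[4] andi  r3, r4, 8  →  {r0:0, r1:7, r2:1, r3:8, r4:11, r5:11, r6:65528, r7:15}
[5] andi  r1, r6, 8  →  {r0:0, r1:8, r2:1, r3:8, r4:11, r5:11, r6:65528, r7:15}
[6] bne  r4, r6, L10  →  {r0:0, r1:8, r2:1, r3:8, r4:11, r5:11, r6:65528, r7:15}  ⟨branch taken⟩
[7] andi  r2, r0, 1  →  {r0:0, r1:8, r2:0, r3:8, r4:11, r5:11, r6:65528, r7:15}
[10] addi  r0, r5, 8  →  {r0:0, r1:8, r2:0, r3:8, r4:11, r5:11, r6:65528, r7:15}
[11] slti  r7, r5, 0  →  {r0:0, r1:8, r2:0, r3:8, r4:11, r5:11, r6:65528, r7:0}

0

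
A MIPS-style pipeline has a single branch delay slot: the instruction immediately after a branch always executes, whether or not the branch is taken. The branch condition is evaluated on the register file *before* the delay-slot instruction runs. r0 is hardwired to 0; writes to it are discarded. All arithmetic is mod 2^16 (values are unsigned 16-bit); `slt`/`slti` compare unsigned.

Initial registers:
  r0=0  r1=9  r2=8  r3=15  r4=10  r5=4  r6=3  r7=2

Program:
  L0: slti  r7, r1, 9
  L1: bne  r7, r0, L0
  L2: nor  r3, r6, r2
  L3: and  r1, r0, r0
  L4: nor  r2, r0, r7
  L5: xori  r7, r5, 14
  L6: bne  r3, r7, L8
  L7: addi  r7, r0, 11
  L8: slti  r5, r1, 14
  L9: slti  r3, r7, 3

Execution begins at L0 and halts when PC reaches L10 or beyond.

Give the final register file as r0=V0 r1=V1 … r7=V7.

r0=0 r1=0 r2=65535 r3=0 r4=10 r5=1 r6=3 r7=11

#0 slti  r7, r1, 9 ; 0/9/8/15/10/4/3/0
#1 bne  r7, r0, L0 ; 0/9/8/15/10/4/3/0 ; →fallthru
#2 nor  r3, r6, r2 ; 0/9/8/65524/10/4/3/0
#3 and  r1, r0, r0 ; 0/0/8/65524/10/4/3/0
#4 nor  r2, r0, r7 ; 0/0/65535/65524/10/4/3/0
#5 xori  r7, r5, 14 ; 0/0/65535/65524/10/4/3/10
#6 bne  r3, r7, L8 ; 0/0/65535/65524/10/4/3/10 ; →target
#7 addi  r7, r0, 11 ; 0/0/65535/65524/10/4/3/11
#8 slti  r5, r1, 14 ; 0/0/65535/65524/10/1/3/11
#9 slti  r3, r7, 3 ; 0/0/65535/0/10/1/3/11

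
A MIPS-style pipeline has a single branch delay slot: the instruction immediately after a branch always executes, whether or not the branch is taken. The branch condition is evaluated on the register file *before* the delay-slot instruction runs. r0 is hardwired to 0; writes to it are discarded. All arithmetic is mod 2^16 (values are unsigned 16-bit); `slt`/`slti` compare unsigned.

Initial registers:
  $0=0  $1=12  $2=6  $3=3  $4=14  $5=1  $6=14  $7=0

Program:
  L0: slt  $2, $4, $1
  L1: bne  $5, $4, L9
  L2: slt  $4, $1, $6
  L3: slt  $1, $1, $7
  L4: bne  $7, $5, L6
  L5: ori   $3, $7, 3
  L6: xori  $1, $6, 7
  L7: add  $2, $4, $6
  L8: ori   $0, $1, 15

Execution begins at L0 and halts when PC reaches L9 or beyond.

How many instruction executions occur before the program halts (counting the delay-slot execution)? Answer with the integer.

3

PC=0  slt  $2, $4, $1        | $0=0 $1=12 $2=0 $3=3 $4=14 $5=1 $6=14 $7=0
PC=1  bne  $5, $4, L9        | $0=0 $1=12 $2=0 $3=3 $4=14 $5=1 $6=14 $7=0  [TAKEN]
PC=2  slt  $4, $1, $6        | $0=0 $1=12 $2=0 $3=3 $4=1 $5=1 $6=14 $7=0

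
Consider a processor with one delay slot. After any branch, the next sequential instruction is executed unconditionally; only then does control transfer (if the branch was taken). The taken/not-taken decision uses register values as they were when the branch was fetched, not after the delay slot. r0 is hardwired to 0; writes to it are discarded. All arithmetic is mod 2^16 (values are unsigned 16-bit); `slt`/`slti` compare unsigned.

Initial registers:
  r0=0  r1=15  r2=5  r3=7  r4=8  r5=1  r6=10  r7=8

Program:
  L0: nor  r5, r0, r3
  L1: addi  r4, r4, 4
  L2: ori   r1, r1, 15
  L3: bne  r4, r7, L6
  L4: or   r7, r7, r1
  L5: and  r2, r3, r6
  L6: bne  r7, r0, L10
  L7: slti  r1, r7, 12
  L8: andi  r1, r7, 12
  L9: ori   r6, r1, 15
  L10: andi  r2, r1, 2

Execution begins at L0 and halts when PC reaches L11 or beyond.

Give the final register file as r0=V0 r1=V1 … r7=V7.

  step pc=0: nor  r5, r0, r3  regs=(0,15,5,7,8,65528,10,8)
  step pc=1: addi  r4, r4, 4  regs=(0,15,5,7,12,65528,10,8)
  step pc=2: ori   r1, r1, 15  regs=(0,15,5,7,12,65528,10,8)
  step pc=3: bne  r4, r7, L6  cond=T  regs=(0,15,5,7,12,65528,10,8)
  step pc=4: or   r7, r7, r1  regs=(0,15,5,7,12,65528,10,15)
  step pc=6: bne  r7, r0, L10  cond=T  regs=(0,15,5,7,12,65528,10,15)
  step pc=7: slti  r1, r7, 12  regs=(0,0,5,7,12,65528,10,15)
  step pc=10: andi  r2, r1, 2  regs=(0,0,0,7,12,65528,10,15)

r0=0 r1=0 r2=0 r3=7 r4=12 r5=65528 r6=10 r7=15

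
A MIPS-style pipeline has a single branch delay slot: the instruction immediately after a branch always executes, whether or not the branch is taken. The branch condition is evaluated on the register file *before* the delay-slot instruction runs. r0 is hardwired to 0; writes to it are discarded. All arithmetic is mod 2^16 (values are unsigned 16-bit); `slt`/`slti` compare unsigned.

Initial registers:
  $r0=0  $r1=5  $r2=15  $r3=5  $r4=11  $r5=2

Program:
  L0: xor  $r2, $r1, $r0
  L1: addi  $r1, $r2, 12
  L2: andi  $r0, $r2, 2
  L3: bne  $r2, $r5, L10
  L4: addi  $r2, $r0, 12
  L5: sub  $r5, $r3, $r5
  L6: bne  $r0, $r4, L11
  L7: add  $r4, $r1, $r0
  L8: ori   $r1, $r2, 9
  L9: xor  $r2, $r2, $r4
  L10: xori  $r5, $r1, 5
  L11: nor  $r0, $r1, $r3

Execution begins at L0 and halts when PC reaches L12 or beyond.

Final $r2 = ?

  step pc=0: xor  $r2, $r1, $r0  regs=(0,5,5,5,11,2)
  step pc=1: addi  $r1, $r2, 12  regs=(0,17,5,5,11,2)
  step pc=2: andi  $r0, $r2, 2  regs=(0,17,5,5,11,2)
  step pc=3: bne  $r2, $r5, L10  cond=T  regs=(0,17,5,5,11,2)
  step pc=4: addi  $r2, $r0, 12  regs=(0,17,12,5,11,2)
  step pc=10: xori  $r5, $r1, 5  regs=(0,17,12,5,11,20)
  step pc=11: nor  $r0, $r1, $r3  regs=(0,17,12,5,11,20)

12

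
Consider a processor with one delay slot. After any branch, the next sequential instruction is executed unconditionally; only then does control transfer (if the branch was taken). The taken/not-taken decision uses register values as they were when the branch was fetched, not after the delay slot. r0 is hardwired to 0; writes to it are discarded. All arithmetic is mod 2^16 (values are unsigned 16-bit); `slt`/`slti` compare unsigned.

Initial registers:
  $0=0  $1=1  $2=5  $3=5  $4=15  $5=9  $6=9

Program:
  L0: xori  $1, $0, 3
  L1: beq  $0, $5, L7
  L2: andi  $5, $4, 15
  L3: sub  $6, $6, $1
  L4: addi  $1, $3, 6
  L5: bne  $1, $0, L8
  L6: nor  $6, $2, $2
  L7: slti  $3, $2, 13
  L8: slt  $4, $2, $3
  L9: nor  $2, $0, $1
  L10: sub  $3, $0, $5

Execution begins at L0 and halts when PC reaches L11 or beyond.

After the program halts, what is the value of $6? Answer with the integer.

65530

#0 xori  $1, $0, 3 ; 0/3/5/5/15/9/9
#1 beq  $0, $5, L7 ; 0/3/5/5/15/9/9 ; →fallthru
#2 andi  $5, $4, 15 ; 0/3/5/5/15/15/9
#3 sub  $6, $6, $1 ; 0/3/5/5/15/15/6
#4 addi  $1, $3, 6 ; 0/11/5/5/15/15/6
#5 bne  $1, $0, L8 ; 0/11/5/5/15/15/6 ; →target
#6 nor  $6, $2, $2 ; 0/11/5/5/15/15/65530
#8 slt  $4, $2, $3 ; 0/11/5/5/0/15/65530
#9 nor  $2, $0, $1 ; 0/11/65524/5/0/15/65530
#10 sub  $3, $0, $5 ; 0/11/65524/65521/0/15/65530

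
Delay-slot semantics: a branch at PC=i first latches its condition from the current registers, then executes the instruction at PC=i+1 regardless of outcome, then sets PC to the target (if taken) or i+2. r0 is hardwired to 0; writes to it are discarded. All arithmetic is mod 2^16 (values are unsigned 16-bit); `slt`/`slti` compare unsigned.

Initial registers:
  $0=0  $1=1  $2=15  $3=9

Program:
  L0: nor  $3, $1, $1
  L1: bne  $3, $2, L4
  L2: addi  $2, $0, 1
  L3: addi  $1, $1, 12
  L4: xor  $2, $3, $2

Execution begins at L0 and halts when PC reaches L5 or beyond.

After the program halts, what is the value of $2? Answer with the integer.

65535

[0] nor  $3, $1, $1  →  {$0:0, $1:1, $2:15, $3:65534}
[1] bne  $3, $2, L4  →  {$0:0, $1:1, $2:15, $3:65534}  ⟨branch taken⟩
[2] addi  $2, $0, 1  →  {$0:0, $1:1, $2:1, $3:65534}
[4] xor  $2, $3, $2  →  {$0:0, $1:1, $2:65535, $3:65534}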